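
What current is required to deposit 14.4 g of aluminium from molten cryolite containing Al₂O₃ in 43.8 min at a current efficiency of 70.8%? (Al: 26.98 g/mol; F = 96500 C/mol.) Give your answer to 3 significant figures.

n(Al) = 14.4 / 26.98 = 0.5337 mol
Al³⁺ + 3e⁻ → Al, so n(e⁻) = 3 × 0.5337 = 1.601 mol
Q = 1.601 × 96500 / 0.708 = 2.182×10^5 C
I = Q / t = 2.182×10^5 / 2628 s = 83.0 A

83.0 A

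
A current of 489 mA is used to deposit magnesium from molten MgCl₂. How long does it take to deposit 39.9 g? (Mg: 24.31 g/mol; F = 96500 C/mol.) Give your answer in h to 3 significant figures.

180 h

n(Mg) = 39.9 / 24.31 = 1.641 mol
Mg²⁺ + 2e⁻ → Mg, so n(e⁻) = 2 × 1.641 = 3.282 mol
Q = 3.282 × 96500 = 3.167×10^5 C
t = Q / I = 3.167×10^5 / 0.489 = 6.476×10^5 s = 180 h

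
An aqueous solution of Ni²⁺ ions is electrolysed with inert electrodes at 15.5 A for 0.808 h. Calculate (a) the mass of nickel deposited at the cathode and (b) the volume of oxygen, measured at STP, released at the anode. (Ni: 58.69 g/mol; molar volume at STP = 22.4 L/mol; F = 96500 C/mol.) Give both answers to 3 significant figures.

Q = 15.5 × 2908.8 = 45090 C; n(e⁻) = 45090 / 96500 = 0.4673 mol
Cathode: Ni²⁺ + 2e⁻ → Ni → n(Ni) = 0.4673/2 = 0.2337 mol → 13.7 g
Anode: 2H₂O → O₂ + 4H⁺ + 4e⁻ → n(O₂) = 0.4673/4 = 0.1168 mol → 2.62 L

13.7 g Ni; 2.62 L O₂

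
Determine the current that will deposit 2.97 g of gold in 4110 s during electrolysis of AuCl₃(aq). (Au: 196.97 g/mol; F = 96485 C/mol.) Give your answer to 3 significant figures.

1.06 A

n(Au) = 2.97 / 196.97 = 0.01508 mol
Au³⁺ + 3e⁻ → Au, so n(e⁻) = 3 × 0.01508 = 0.04524 mol
Q = 0.04524 × 96485 = 4365 C
I = Q / t = 4365 / 4110 s = 1.06 A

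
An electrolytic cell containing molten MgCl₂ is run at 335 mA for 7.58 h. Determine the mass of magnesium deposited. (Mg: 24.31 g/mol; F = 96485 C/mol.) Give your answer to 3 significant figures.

1.15 g

Q = It = 0.335 × 27288 = 9141 C
n(e⁻) = Q/F = 9141/96485 = 0.09474 mol
Mg²⁺ + 2e⁻ → Mg, so n(Mg) = 0.09474 / 2 = 0.04737 mol
m = 0.04737 × 24.31 = 1.15 g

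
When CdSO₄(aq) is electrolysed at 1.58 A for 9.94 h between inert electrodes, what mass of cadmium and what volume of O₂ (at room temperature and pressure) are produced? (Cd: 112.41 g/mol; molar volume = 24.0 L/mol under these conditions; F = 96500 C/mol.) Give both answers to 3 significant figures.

Q = 1.58 × 35784 = 56540 C; n(e⁻) = 56540 / 96500 = 0.5859 mol
Cathode: Cd²⁺ + 2e⁻ → Cd → n(Cd) = 0.5859/2 = 0.2930 mol → 32.9 g
Anode: 2H₂O → O₂ + 4H⁺ + 4e⁻ → n(O₂) = 0.5859/4 = 0.1465 mol → 3.52 L

32.9 g Cd; 3.52 L O₂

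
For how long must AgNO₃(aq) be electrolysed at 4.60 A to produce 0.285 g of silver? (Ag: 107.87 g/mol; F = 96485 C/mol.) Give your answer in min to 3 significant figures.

n(Ag) = 0.285 / 107.87 = 0.002642 mol
Ag⁺ + e⁻ → Ag, so n(e⁻) = 0.002642 mol
Q = 0.002642 × 96485 = 254.9 C
t = Q / I = 254.9 / 4.60 = 55.41 s = 0.924 min

0.924 min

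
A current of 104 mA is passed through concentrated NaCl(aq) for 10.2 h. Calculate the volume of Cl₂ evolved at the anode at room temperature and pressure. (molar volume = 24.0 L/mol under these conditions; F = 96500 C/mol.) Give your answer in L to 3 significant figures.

0.475 L

Q = It = 0.104 × 36720 = 3819 C
Moles of electrons = 3819 / 96500 = 0.03958 mol
2Cl⁻ → Cl₂ + 2e⁻, so n(Cl₂) = 0.03958 / 2 = 0.01979 mol
V = 0.01979 × 24.0 = 0.4750 L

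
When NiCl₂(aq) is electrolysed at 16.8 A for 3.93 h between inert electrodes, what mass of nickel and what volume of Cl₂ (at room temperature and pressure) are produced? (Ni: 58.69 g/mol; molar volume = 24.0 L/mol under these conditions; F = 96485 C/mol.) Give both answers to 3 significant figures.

72.3 g Ni; 29.6 L Cl₂

Q = 16.8 × 14148 = 2.377×10^5 C; n(e⁻) = 2.377×10^5 / 96485 = 2.464 mol
Cathode: Ni²⁺ + 2e⁻ → Ni → n(Ni) = 2.464/2 = 1.232 mol → 72.3 g
Anode: 2Cl⁻ → Cl₂ + 2e⁻ → n(Cl₂) = 2.464/2 = 1.232 mol → 29.6 L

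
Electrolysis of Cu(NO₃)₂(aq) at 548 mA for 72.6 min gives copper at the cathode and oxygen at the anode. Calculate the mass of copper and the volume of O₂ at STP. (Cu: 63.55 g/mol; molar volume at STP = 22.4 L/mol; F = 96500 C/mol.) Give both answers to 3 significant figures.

0.786 g Cu; 0.139 L O₂

Q = 0.548 × 4356 = 2387 C; n(e⁻) = 2387 / 96500 = 0.02474 mol
Cathode: Cu²⁺ + 2e⁻ → Cu → n(Cu) = 0.02474/2 = 0.01237 mol → 0.786 g
Anode: 2H₂O → O₂ + 4H⁺ + 4e⁻ → n(O₂) = 0.02474/4 = 0.006185 mol → 0.139 L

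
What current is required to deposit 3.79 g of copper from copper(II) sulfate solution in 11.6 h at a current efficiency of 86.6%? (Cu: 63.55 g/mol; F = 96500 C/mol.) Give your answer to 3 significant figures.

0.318 A

n(Cu) = 3.79 / 63.55 = 0.05964 mol
Cu²⁺ + 2e⁻ → Cu, so n(e⁻) = 2 × 0.05964 = 0.1193 mol
Q = 0.1193 × 96500 / 0.866 = 13290 C
I = Q / t = 13290 / 41760 s = 0.318 A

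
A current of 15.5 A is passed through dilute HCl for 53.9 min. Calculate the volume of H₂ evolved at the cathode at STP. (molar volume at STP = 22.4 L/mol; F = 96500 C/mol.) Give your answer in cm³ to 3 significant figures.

5820 cm³

Q = 15.5 A × 3234 s = 50130 C
n(e⁻) = Q/F = 50130/96500 = 0.5195 mol
2H⁺ + 2e⁻ → H₂, so n(H₂) = 0.5195 / 2 = 0.2598 mol
V = 0.2598 × 22.4 = 5.820 L
= 5820 cm³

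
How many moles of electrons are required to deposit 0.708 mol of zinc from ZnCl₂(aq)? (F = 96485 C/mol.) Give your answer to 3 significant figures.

1.42 mol

Zn²⁺ + 2e⁻ → Zn, so n(e⁻) = 2 × 0.708 = 1.416 mol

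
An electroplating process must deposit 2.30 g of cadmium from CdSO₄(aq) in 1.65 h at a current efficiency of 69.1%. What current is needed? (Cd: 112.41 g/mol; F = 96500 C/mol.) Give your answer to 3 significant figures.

0.962 A

n(Cd) = 2.30 / 112.41 = 0.02046 mol
Cd²⁺ + 2e⁻ → Cd, so n(e⁻) = 2 × 0.02046 = 0.04092 mol
Q = 0.04092 × 96500 / 0.691 = 5715 C
I = Q / t = 5715 / 5940 s = 0.962 A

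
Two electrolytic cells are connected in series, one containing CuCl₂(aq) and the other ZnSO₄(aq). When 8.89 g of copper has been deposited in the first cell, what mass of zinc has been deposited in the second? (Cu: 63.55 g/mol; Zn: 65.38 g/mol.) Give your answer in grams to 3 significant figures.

n(Cu) = 8.89 / 63.55 = 0.1399 mol
Cu²⁺ + 2e⁻ → Cu, so n(e⁻) = 2 × 0.1399 = 0.2798 mol
The cells are in series, so the same charge (and hence the same n(e⁻) = 0.2798 mol) passes through both.
Zn²⁺ + 2e⁻ → Zn, so n(Zn) = 0.2798 / 2 = 0.1399 mol
m(Zn) = 0.1399 × 65.38 = 9.15 g

9.15 g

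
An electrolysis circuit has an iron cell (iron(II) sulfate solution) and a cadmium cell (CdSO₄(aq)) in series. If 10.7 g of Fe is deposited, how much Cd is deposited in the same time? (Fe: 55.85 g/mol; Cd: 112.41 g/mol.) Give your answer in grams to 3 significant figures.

n(Fe) = 10.7 / 55.85 = 0.1916 mol
Fe²⁺ + 2e⁻ → Fe, so n(e⁻) = 2 × 0.1916 = 0.3832 mol
In series, the same 0.3832 mol of electrons flows through the second cell.
Cd²⁺ + 2e⁻ → Cd, so n(Cd) = 0.3832 / 2 = 0.1916 mol
m(Cd) = 0.1916 × 112.41 = 21.5 g

21.5 g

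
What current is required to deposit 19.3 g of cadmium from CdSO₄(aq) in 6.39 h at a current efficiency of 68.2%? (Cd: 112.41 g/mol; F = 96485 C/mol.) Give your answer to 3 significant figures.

2.11 A

n(Cd) = 19.3 / 112.41 = 0.1717 mol
Cd²⁺ + 2e⁻ → Cd, so n(e⁻) = 2 × 0.1717 = 0.3434 mol
Q = 0.3434 × 96485 / 0.682 = 48580 C
I = Q / t = 48580 / 23004 s = 2.11 A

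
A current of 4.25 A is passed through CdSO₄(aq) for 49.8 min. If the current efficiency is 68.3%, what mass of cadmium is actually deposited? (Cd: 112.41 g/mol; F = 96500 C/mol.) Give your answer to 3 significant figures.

5.05 g

Q = 4.25 × 2988 = 12700 C
n(e⁻) = 12700 / 96500 = 0.1316 mol
Cd²⁺ + 2e⁻ → Cd, so theoretical m(Cd) = 0.06580 × 112.41 = 7.397 g
Actual mass = 68.3% × 7.397 = 5.05 g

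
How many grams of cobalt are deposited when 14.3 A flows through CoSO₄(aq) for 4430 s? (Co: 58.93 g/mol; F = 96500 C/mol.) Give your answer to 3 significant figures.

Q = 14.3 A × 4430 s = 63350 C
n(e⁻) = 63350 / 96500 = 0.6565 mol
Co²⁺ + 2e⁻ → Co, so n(Co) = 0.6565 / 2 = 0.3283 mol
m = 0.3283 × 58.93 = 19.3 g

19.3 g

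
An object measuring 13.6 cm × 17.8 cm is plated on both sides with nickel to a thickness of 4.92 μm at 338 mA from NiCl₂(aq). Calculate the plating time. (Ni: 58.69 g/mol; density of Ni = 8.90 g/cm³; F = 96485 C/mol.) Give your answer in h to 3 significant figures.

Plated area = 2 × 13.6 × 17.8 = 484.2 cm²
Volume = 484.2 × 4.92×10⁻⁴ cm = 0.2382 cm³
m(Ni) = 0.2382 × 8.90 = 2.120 g
n(Ni) = 2.120 / 58.69 = 0.03612 mol; n(e⁻) = 2 × 0.03612 = 0.07224 mol
Q = 0.07224 × 96485 = 6970 C
t = 6970 / 0.338 = 20620 s = 5.73 h

5.73 h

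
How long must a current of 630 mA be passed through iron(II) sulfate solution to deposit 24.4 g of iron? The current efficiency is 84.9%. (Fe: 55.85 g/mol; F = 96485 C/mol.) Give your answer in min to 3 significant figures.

2630 min

n(Fe) = 24.4 / 55.85 = 0.4369 mol
Fe²⁺ + 2e⁻ → Fe, so n(e⁻) = 2 × 0.4369 = 0.8738 mol
Q = 0.8738 × 96485 / 0.849 = 99300 C
t = Q / I = 99300 / 0.630 = 1.576×10^5 s = 2630 min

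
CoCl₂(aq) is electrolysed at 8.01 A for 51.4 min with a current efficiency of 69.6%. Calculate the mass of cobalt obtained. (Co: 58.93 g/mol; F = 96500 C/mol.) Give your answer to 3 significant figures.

5.25 g

Q = 8.01 × 3084 = 24700 C
n(e⁻) = 24700 / 96500 = 0.2560 mol
Co²⁺ + 2e⁻ → Co, so theoretical m(Co) = 0.1280 × 58.93 = 7.543 g
Actual mass = 69.6% × 7.543 = 5.25 g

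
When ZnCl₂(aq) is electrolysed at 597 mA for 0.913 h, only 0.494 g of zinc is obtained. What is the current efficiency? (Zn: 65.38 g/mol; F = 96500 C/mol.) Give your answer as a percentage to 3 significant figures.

74.3%

Q = 0.597 × 3286.8 = 1962 C
n(e⁻) = 1962 / 96500 = 0.02033 mol
Zn²⁺ + 2e⁻ → Zn, so theoretical n(Zn) = 0.01017 mol → 0.6649 g
Efficiency = 0.494 / 0.6649 = 0.7430 = 74.3%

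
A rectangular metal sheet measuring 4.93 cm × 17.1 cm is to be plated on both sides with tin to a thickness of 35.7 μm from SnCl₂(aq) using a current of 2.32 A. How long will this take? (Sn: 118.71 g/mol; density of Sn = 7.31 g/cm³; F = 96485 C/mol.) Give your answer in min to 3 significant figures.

Plated area = 2 × 4.93 × 17.1 = 168.6 cm²
Volume = 168.6 × 35.7×10⁻⁴ cm = 0.6019 cm³
m(Sn) = 0.6019 × 7.31 = 4.400 g
n(Sn) = 4.400 / 118.71 = 0.03707 mol; n(e⁻) = 2 × 0.03707 = 0.07414 mol
Q = 0.07414 × 96485 = 7153 C
t = 7153 / 2.32 = 3083 s = 51.4 min

51.4 min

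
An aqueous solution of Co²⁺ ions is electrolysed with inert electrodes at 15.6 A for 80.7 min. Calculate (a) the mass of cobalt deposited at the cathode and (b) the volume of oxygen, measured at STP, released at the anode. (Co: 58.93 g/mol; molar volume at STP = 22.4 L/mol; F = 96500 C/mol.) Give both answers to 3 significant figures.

23.1 g Co; 4.38 L O₂

Q = 15.6 × 4842 = 75540 C; n(e⁻) = 75540 / 96500 = 0.7828 mol
Cathode: Co²⁺ + 2e⁻ → Co → n(Co) = 0.7828/2 = 0.3914 mol → 23.1 g
Anode: 2H₂O → O₂ + 4H⁺ + 4e⁻ → n(O₂) = 0.7828/4 = 0.1957 mol → 4.38 L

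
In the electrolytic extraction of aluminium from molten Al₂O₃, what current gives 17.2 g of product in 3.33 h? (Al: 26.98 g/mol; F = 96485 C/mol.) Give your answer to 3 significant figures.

n(Al) = 17.2 / 26.98 = 0.6375 mol
Al³⁺ + 3e⁻ → Al, so n(e⁻) = 3 × 0.6375 = 1.913 mol
Q = 1.913 × 96485 = 1.846×10^5 C
I = Q / t = 1.846×10^5 / 11988 s = 15.4 A

15.4 A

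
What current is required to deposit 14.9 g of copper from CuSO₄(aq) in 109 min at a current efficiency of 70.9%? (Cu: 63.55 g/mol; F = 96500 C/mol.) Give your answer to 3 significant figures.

9.76 A

n(Cu) = 14.9 / 63.55 = 0.2345 mol
Cu²⁺ + 2e⁻ → Cu, so n(e⁻) = 2 × 0.2345 = 0.4690 mol
Q = 0.4690 × 96500 / 0.709 = 63830 C
I = Q / t = 63830 / 6540 s = 9.76 A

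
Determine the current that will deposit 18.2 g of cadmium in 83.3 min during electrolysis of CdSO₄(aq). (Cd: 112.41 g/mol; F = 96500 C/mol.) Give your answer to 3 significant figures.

6.25 A

n(Cd) = 18.2 / 112.41 = 0.1619 mol
Cd²⁺ + 2e⁻ → Cd, so n(e⁻) = 2 × 0.1619 = 0.3238 mol
Q = 0.3238 × 96500 = 31250 C
I = Q / t = 31250 / 4998 s = 6.25 A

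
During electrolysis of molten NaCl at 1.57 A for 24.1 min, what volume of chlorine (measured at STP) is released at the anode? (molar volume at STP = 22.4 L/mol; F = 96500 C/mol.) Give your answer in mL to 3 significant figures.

Q = It = 1.57 × 1446 = 2270 C
n(e⁻) = 2270 / 96500 = 0.02352 mol
2Cl⁻ → Cl₂ + 2e⁻, so n(Cl₂) = 0.02352 / 2 = 0.01176 mol
V = 0.01176 × 22.4 = 0.2634 L
= 263 mL

263 mL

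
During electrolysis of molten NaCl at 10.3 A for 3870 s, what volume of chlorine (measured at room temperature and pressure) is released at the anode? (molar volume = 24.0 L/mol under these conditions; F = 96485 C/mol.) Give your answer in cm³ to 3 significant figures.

4960 cm³

Q = It = 10.3 × 3870 = 39860 C
Moles of electrons = 39860 / 96485 = 0.4131 mol
2Cl⁻ → Cl₂ + 2e⁻, so n(Cl₂) = 0.4131 / 2 = 0.2066 mol
V = 0.2066 × 24.0 = 4.958 L
= 4960 cm³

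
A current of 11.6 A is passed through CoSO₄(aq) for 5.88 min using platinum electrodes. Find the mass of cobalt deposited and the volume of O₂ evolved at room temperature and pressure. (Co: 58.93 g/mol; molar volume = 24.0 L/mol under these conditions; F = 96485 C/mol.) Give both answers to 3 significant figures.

Q = 11.6 × 352.8 = 4092 C; n(e⁻) = 4092 / 96485 = 0.04241 mol
Cathode: Co²⁺ + 2e⁻ → Co → n(Co) = 0.04241/2 = 0.02121 mol → 1.25 g
Anode: 2H₂O → O₂ + 4H⁺ + 4e⁻ → n(O₂) = 0.04241/4 = 0.01060 mol → 0.254 L

1.25 g Co; 0.254 L O₂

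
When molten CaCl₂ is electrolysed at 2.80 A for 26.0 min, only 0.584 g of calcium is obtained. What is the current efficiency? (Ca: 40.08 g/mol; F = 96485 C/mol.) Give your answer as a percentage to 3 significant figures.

Q = 2.80 × 1560 = 4368 C
n(e⁻) = 4368 / 96485 = 0.04527 mol
Ca²⁺ + 2e⁻ → Ca, so theoretical n(Ca) = 0.02264 mol → 0.9074 g
Efficiency = 0.584 / 0.9074 = 0.6436 = 64.4%

64.4%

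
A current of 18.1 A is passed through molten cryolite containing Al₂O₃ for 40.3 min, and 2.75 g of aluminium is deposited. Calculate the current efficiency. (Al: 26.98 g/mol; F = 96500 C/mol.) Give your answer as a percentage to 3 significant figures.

67.4%

Q = 18.1 × 2418 = 43770 C
n(e⁻) = 43770 / 96500 = 0.4536 mol
Al³⁺ + 3e⁻ → Al, so theoretical n(Al) = 0.1512 mol → 4.079 g
Efficiency = 2.75 / 4.079 = 0.6742 = 67.4%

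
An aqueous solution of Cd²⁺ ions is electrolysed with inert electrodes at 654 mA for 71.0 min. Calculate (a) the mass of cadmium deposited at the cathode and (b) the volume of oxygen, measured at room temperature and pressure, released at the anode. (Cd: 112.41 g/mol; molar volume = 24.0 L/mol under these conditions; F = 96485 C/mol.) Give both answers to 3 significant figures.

Q = 0.654 × 4260 = 2786 C; n(e⁻) = 2786 / 96485 = 0.02887 mol
Cathode: Cd²⁺ + 2e⁻ → Cd → n(Cd) = 0.02887/2 = 0.01444 mol → 1.62 g
Anode: 2H₂O → O₂ + 4H⁺ + 4e⁻ → n(O₂) = 0.02887/4 = 0.007218 mol → 0.173 L

1.62 g Cd; 0.173 L O₂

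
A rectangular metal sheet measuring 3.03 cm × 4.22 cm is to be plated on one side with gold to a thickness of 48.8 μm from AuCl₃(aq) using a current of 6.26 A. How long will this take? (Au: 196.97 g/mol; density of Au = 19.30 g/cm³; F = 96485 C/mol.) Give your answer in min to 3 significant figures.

4.71 min

Plated area = 3.03 × 4.22 = 12.79 cm²
Volume = 12.79 × 48.8×10⁻⁴ cm = 0.06242 cm³
m(Au) = 0.06242 × 19.30 = 1.205 g
n(Au) = 1.205 / 196.97 = 0.006118 mol; n(e⁻) = 3 × 0.006118 = 0.01835 mol
Q = 0.01835 × 96485 = 1770 C
t = 1770 / 6.26 = 282.7 s = 4.71 min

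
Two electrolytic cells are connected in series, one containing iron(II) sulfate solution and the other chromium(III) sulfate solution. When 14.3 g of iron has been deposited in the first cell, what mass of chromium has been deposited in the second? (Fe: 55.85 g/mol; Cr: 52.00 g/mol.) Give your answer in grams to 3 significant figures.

n(Fe) = 14.3 / 55.85 = 0.2560 mol
Fe²⁺ + 2e⁻ → Fe, so n(e⁻) = 2 × 0.2560 = 0.5120 mol
Same current for the same time ⇒ same n(e⁻) = 0.5120 mol in both cells.
Cr³⁺ + 3e⁻ → Cr, so n(Cr) = 0.5120 / 3 = 0.1707 mol
m(Cr) = 0.1707 × 52.00 = 8.88 g

8.88 g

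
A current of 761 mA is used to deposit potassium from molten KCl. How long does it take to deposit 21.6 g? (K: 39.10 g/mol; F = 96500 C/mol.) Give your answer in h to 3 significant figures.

19.5 h

n(K) = 21.6 / 39.10 = 0.5524 mol
K⁺ + e⁻ → K, so n(e⁻) = 0.5524 mol
Q = 0.5524 × 96500 = 53310 C
t = Q / I = 53310 / 0.761 = 70050 s = 19.5 h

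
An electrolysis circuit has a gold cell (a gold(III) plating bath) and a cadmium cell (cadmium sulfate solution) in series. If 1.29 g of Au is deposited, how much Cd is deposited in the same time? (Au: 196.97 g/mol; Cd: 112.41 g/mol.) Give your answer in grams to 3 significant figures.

1.10 g

n(Au) = 1.29 / 196.97 = 0.006549 mol
Au³⁺ + 3e⁻ → Au, so n(e⁻) = 3 × 0.006549 = 0.01965 mol
The cells are in series, so the same charge (and hence the same n(e⁻) = 0.01965 mol) passes through both.
Cd²⁺ + 2e⁻ → Cd, so n(Cd) = 0.01965 / 2 = 0.009825 mol
m(Cd) = 0.009825 × 112.41 = 1.10 g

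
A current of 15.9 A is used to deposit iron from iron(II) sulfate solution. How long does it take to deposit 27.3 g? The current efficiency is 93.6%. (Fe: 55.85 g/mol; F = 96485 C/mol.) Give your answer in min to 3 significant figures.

n(Fe) = 27.3 / 55.85 = 0.4888 mol
Fe²⁺ + 2e⁻ → Fe, so n(e⁻) = 2 × 0.4888 = 0.9776 mol
Q = 0.9776 × 96485 / 0.936 = 1.008×10^5 C
t = Q / I = 1.008×10^5 / 15.9 = 6340 s = 106 min

106 min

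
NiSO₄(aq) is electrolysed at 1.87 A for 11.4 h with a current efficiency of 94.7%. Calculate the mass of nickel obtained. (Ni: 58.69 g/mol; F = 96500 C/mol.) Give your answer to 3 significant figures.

Q = 1.87 × 41040 = 76740 C
n(e⁻) = 76740 / 96500 = 0.7952 mol
Ni²⁺ + 2e⁻ → Ni, so theoretical m(Ni) = 0.3976 × 58.69 = 23.34 g
Actual mass = 94.7% × 23.34 = 22.1 g

22.1 g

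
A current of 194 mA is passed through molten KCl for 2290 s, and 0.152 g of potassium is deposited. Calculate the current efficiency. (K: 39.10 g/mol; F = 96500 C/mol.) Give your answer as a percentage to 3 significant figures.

84.4%

Q = 0.194 × 2290 = 444.3 C
n(e⁻) = 444.3 / 96500 = 0.004604 mol
K⁺ + e⁻ → K, so theoretical n(K) = 0.004604 mol → 0.1800 g
Efficiency = 0.152 / 0.1800 = 0.8444 = 84.4%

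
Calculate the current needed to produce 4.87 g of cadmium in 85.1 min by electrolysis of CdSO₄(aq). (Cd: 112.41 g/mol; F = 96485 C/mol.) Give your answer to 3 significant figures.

n(Cd) = 4.87 / 112.41 = 0.04332 mol
Cd²⁺ + 2e⁻ → Cd, so n(e⁻) = 2 × 0.04332 = 0.08664 mol
Q = 0.08664 × 96485 = 8359 C
I = Q / t = 8359 / 5106 s = 1.64 A

1.64 A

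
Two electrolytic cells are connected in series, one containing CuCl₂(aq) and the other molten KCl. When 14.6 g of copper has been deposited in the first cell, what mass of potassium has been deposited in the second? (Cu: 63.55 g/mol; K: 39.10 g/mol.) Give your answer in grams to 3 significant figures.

n(Cu) = 14.6 / 63.55 = 0.2297 mol
Cu²⁺ + 2e⁻ → Cu, so n(e⁻) = 2 × 0.2297 = 0.4594 mol
In series, the same 0.4594 mol of electrons flows through the second cell.
K⁺ + e⁻ → K, so n(K) = 0.4594 mol
m(K) = 0.4594 × 39.10 = 18.0 g

18.0 g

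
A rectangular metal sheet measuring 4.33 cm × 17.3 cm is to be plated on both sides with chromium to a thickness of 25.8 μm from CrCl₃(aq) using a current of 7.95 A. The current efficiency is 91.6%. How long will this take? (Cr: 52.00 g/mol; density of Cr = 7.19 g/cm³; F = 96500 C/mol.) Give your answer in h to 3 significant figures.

Plated area = 2 × 4.33 × 17.3 = 149.8 cm²
Volume = 149.8 × 25.8×10⁻⁴ cm = 0.3865 cm³
m(Cr) = 0.3865 × 7.19 = 2.779 g
n(Cr) = 2.779 / 52.00 = 0.05344 mol; n(e⁻) = 3 × 0.05344 = 0.1603 mol
Q = 0.1603 × 96500 / 0.916 = 16890 C
t = 16890 / 7.95 = 2125 s = 0.590 h

0.590 h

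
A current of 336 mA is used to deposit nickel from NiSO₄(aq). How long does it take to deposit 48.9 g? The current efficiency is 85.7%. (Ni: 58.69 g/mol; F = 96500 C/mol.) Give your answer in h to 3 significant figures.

155 h

n(Ni) = 48.9 / 58.69 = 0.8332 mol
Ni²⁺ + 2e⁻ → Ni, so n(e⁻) = 2 × 0.8332 = 1.666 mol
Q = 1.666 × 96500 / 0.857 = 1.876×10^5 C
t = Q / I = 1.876×10^5 / 0.336 = 5.583×10^5 s = 155 h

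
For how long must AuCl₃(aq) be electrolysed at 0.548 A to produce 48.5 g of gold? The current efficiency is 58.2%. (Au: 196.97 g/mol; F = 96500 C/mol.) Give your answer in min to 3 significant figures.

n(Au) = 48.5 / 196.97 = 0.2462 mol
Au³⁺ + 3e⁻ → Au, so n(e⁻) = 3 × 0.2462 = 0.7386 mol
Q = 0.7386 × 96500 / 0.582 = 1.225×10^5 C
t = Q / I = 1.225×10^5 / 0.548 = 2.235×10^5 s = 3730 min

3730 min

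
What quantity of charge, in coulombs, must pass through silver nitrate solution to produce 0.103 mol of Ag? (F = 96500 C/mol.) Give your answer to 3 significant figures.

9940 C

Ag⁺ + e⁻ → Ag, so n(e⁻) = 1 × 0.103 = 0.1030 mol
Q = 0.1030 × 96500 = 9940 C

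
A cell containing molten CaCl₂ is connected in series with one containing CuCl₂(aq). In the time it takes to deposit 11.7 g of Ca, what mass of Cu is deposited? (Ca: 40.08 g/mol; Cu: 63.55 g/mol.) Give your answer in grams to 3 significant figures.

n(Ca) = 11.7 / 40.08 = 0.2919 mol
Ca²⁺ + 2e⁻ → Ca, so n(e⁻) = 2 × 0.2919 = 0.5838 mol
Since the cells are in series, n(e⁻) in the Cu cell is also 0.5838 mol.
Cu²⁺ + 2e⁻ → Cu, so n(Cu) = 0.5838 / 2 = 0.2919 mol
m(Cu) = 0.2919 × 63.55 = 18.6 g

18.6 g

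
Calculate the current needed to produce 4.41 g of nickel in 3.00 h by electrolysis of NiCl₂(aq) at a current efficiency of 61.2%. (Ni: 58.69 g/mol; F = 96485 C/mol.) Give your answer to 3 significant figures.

2.19 A

n(Ni) = 4.41 / 58.69 = 0.07514 mol
Ni²⁺ + 2e⁻ → Ni, so n(e⁻) = 2 × 0.07514 = 0.1503 mol
Q = 0.1503 × 96485 / 0.612 = 23700 C
I = Q / t = 23700 / 10800 s = 2.19 A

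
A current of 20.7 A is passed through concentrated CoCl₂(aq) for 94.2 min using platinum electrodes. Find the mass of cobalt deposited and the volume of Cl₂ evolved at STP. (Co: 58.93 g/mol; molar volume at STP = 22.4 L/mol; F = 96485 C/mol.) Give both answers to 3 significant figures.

Q = 20.7 × 5652 = 1.170×10^5 C; n(e⁻) = 1.170×10^5 / 96485 = 1.213 mol
Cathode: Co²⁺ + 2e⁻ → Co → n(Co) = 1.213/2 = 0.6065 mol → 35.7 g
Anode: 2Cl⁻ → Cl₂ + 2e⁻ → n(Cl₂) = 1.213/2 = 0.6065 mol → 13.6 L

35.7 g Co; 13.6 L Cl₂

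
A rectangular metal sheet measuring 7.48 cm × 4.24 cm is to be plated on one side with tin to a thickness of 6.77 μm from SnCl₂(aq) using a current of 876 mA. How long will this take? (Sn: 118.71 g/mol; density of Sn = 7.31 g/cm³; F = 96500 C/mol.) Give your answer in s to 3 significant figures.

Plated area = 7.48 × 4.24 = 31.72 cm²
Volume = 31.72 × 6.77×10⁻⁴ cm = 0.02147 cm³
m(Sn) = 0.02147 × 7.31 = 0.1569 g
n(Sn) = 0.1569 / 118.71 = 0.001322 mol; n(e⁻) = 2 × 0.001322 = 0.002644 mol
Q = 0.002644 × 96500 = 255.1 C
t = 255.1 / 0.876 = 291.2 s

291 s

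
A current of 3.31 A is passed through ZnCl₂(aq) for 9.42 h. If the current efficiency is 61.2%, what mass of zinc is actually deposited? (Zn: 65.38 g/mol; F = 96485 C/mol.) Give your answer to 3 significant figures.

23.3 g

Q = 3.31 × 33912 = 1.122×10^5 C
n(e⁻) = 1.122×10^5 / 96485 = 1.163 mol
Zn²⁺ + 2e⁻ → Zn, so theoretical m(Zn) = 0.5815 × 65.38 = 38.02 g
Actual mass = 61.2% × 38.02 = 23.3 g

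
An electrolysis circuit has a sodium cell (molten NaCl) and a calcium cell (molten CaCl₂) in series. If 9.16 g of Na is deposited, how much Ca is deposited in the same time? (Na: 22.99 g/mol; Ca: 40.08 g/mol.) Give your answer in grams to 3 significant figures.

7.98 g

n(Na) = 9.16 / 22.99 = 0.3984 mol
Na⁺ + e⁻ → Na, so n(e⁻) = 0.3984 mol
In series, the same 0.3984 mol of electrons flows through the second cell.
Ca²⁺ + 2e⁻ → Ca, so n(Ca) = 0.3984 / 2 = 0.1992 mol
m(Ca) = 0.1992 × 40.08 = 7.98 g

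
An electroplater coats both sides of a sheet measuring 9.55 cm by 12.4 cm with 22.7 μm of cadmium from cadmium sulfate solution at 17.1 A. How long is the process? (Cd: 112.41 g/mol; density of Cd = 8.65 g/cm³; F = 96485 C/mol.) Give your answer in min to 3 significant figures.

Plated area = 2 × 9.55 × 12.4 = 236.8 cm²
Volume = 236.8 × 22.7×10⁻⁴ cm = 0.5375 cm³
m(Cd) = 0.5375 × 8.65 = 4.649 g
n(Cd) = 4.649 / 112.41 = 0.04136 mol; n(e⁻) = 2 × 0.04136 = 0.08272 mol
Q = 0.08272 × 96485 = 7981 C
t = 7981 / 17.1 = 466.7 s = 7.78 min

7.78 min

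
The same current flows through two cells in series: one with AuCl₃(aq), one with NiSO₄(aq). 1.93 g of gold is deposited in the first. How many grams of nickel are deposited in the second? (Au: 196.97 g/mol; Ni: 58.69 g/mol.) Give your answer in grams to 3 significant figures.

n(Au) = 1.93 / 196.97 = 0.009798 mol
Au³⁺ + 3e⁻ → Au, so n(e⁻) = 3 × 0.009798 = 0.02939 mol
Same current for the same time ⇒ same n(e⁻) = 0.02939 mol in both cells.
Ni²⁺ + 2e⁻ → Ni, so n(Ni) = 0.02939 / 2 = 0.01470 mol
m(Ni) = 0.01470 × 58.69 = 0.863 g

0.863 g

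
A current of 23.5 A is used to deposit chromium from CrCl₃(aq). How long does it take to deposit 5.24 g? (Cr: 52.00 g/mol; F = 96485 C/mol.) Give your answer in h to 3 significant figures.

0.345 h

n(Cr) = 5.24 / 52.00 = 0.1008 mol
Cr³⁺ + 3e⁻ → Cr, so n(e⁻) = 3 × 0.1008 = 0.3024 mol
Q = 0.3024 × 96485 = 29180 C
t = Q / I = 29180 / 23.5 = 1242 s = 0.345 h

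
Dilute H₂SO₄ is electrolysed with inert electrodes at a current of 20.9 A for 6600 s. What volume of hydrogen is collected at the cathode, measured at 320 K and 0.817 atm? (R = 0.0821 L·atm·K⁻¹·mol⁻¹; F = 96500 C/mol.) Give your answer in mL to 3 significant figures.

23000 mL

Q = It = 20.9 × 6600 = 1.379×10^5 C
Moles of electrons = 1.379×10^5 / 96500 = 1.429 mol
2H⁺ + 2e⁻ → H₂, so n(H₂) = 1.429 / 2 = 0.7145 mol
V = nRT/P = 0.7145 × 0.0821 × 320 / 0.817 = 22.98 L
= 23000 mL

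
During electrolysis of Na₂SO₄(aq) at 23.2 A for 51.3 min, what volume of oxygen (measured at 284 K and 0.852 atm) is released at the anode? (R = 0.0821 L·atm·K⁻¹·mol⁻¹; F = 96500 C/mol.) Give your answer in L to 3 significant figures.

Q = 23.2 A × 3078 s = 71410 C
n(e⁻) = 71410 / 96500 = 0.7400 mol
2H₂O → O₂ + 4H⁺ + 4e⁻, so n(O₂) = 0.7400 / 4 = 0.1850 mol
V = nRT/P = 0.1850 × 0.0821 × 284 / 0.852 = 5.063 L

5.06 L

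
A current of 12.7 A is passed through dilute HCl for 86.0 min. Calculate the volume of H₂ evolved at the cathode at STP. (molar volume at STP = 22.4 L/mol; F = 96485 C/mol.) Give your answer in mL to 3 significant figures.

Q = It = 12.7 × 5160 = 65530 C
n(e⁻) = Q/F = 65530/96485 = 0.6792 mol
2H⁺ + 2e⁻ → H₂, so n(H₂) = 0.6792 / 2 = 0.3396 mol
V = 0.3396 × 22.4 = 7.607 L
= 7610 mL

7610 mL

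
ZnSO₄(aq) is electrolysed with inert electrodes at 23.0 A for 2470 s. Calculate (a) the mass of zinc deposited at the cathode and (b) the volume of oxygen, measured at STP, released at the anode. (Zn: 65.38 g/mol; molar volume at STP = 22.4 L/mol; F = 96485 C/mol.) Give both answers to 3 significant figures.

Q = 23.0 × 2470 = 56810 C; n(e⁻) = 56810 / 96485 = 0.5888 mol
Cathode: Zn²⁺ + 2e⁻ → Zn → n(Zn) = 0.5888/2 = 0.2944 mol → 19.2 g
Anode: 2H₂O → O₂ + 4H⁺ + 4e⁻ → n(O₂) = 0.5888/4 = 0.1472 mol → 3.30 L

19.2 g Zn; 3.30 L O₂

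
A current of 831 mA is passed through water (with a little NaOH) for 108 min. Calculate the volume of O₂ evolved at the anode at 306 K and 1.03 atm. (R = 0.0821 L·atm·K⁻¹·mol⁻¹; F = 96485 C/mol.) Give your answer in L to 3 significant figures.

Q = 0.831 A × 6480 s = 5385 C
n(e⁻) = 5385 / 96485 = 0.05581 mol
2H₂O → O₂ + 4H⁺ + 4e⁻, so n(O₂) = 0.05581 / 4 = 0.01395 mol
V = nRT/P = 0.01395 × 0.0821 × 306 / 1.03 = 0.3403 L

0.340 L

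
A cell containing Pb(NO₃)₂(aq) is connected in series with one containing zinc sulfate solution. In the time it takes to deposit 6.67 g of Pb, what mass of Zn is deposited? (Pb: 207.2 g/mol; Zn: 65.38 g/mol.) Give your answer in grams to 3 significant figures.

n(Pb) = 6.67 / 207.2 = 0.03219 mol
Pb²⁺ + 2e⁻ → Pb, so n(e⁻) = 2 × 0.03219 = 0.06438 mol
Same current for the same time ⇒ same n(e⁻) = 0.06438 mol in both cells.
Zn²⁺ + 2e⁻ → Zn, so n(Zn) = 0.06438 / 2 = 0.03219 mol
m(Zn) = 0.03219 × 65.38 = 2.10 g

2.10 g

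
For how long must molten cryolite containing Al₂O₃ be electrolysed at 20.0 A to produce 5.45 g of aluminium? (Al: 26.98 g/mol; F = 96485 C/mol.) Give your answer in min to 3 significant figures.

48.7 min

n(Al) = 5.45 / 26.98 = 0.2020 mol
Al³⁺ + 3e⁻ → Al, so n(e⁻) = 3 × 0.2020 = 0.6060 mol
Q = 0.6060 × 96485 = 58470 C
t = Q / I = 58470 / 20.0 = 2924 s = 48.7 min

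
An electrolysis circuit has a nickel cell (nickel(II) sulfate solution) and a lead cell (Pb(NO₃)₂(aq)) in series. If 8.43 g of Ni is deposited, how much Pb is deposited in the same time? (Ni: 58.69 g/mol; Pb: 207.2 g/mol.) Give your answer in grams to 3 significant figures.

n(Ni) = 8.43 / 58.69 = 0.1436 mol
Ni²⁺ + 2e⁻ → Ni, so n(e⁻) = 2 × 0.1436 = 0.2872 mol
Same current for the same time ⇒ same n(e⁻) = 0.2872 mol in both cells.
Pb²⁺ + 2e⁻ → Pb, so n(Pb) = 0.2872 / 2 = 0.1436 mol
m(Pb) = 0.1436 × 207.2 = 29.8 g

29.8 g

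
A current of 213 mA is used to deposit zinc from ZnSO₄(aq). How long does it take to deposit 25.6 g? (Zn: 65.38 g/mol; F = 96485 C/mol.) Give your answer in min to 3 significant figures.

n(Zn) = 25.6 / 65.38 = 0.3916 mol
Zn²⁺ + 2e⁻ → Zn, so n(e⁻) = 2 × 0.3916 = 0.7832 mol
Q = 0.7832 × 96485 = 75570 C
t = Q / I = 75570 / 0.213 = 3.548×10^5 s = 5910 min

5910 min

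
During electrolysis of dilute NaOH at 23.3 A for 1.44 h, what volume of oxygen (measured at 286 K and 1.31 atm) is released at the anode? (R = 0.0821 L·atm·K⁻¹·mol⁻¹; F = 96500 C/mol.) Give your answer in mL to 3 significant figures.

Q = 23.3 A × 5184 s = 1.208×10^5 C
Moles of electrons = 1.208×10^5 / 96500 = 1.252 mol
2H₂O → O₂ + 4H⁺ + 4e⁻, so n(O₂) = 1.252 / 4 = 0.3130 mol
V = nRT/P = 0.3130 × 0.0821 × 286 / 1.31 = 5.610 L
= 5610 mL

5610 mL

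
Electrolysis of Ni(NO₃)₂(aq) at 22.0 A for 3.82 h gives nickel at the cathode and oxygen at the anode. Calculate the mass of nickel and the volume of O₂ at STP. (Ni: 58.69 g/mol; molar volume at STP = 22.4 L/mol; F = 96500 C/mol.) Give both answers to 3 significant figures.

92.0 g Ni; 17.6 L O₂

Q = 22.0 × 13752 = 3.025×10^5 C; n(e⁻) = 3.025×10^5 / 96500 = 3.135 mol
Cathode: Ni²⁺ + 2e⁻ → Ni → n(Ni) = 3.135/2 = 1.568 mol → 92.0 g
Anode: 2H₂O → O₂ + 4H⁺ + 4e⁻ → n(O₂) = 3.135/4 = 0.7838 mol → 17.6 L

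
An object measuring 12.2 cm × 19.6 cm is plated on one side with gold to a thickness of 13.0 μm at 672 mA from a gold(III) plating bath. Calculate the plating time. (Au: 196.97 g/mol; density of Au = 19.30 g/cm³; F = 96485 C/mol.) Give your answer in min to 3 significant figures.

219 min

Plated area = 12.2 × 19.6 = 239.1 cm²
Volume = 239.1 × 13.0×10⁻⁴ cm = 0.3108 cm³
m(Au) = 0.3108 × 19.30 = 5.998 g
n(Au) = 5.998 / 196.97 = 0.03045 mol; n(e⁻) = 3 × 0.03045 = 0.09135 mol
Q = 0.09135 × 96485 = 8814 C
t = 8814 / 0.672 = 13120 s = 219 min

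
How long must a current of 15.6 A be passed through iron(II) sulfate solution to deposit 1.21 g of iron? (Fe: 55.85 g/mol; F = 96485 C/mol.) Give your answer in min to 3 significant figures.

n(Fe) = 1.21 / 55.85 = 0.02167 mol
Fe²⁺ + 2e⁻ → Fe, so n(e⁻) = 2 × 0.02167 = 0.04334 mol
Q = 0.04334 × 96485 = 4182 C
t = Q / I = 4182 / 15.6 = 268.1 s = 4.47 min

4.47 min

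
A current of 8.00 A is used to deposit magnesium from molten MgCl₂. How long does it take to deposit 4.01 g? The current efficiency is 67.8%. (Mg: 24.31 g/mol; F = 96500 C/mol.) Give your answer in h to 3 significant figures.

n(Mg) = 4.01 / 24.31 = 0.1650 mol
Mg²⁺ + 2e⁻ → Mg, so n(e⁻) = 2 × 0.1650 = 0.3300 mol
Q = 0.3300 × 96500 / 0.678 = 46970 C
t = Q / I = 46970 / 8.00 = 5871 s = 1.63 h

1.63 h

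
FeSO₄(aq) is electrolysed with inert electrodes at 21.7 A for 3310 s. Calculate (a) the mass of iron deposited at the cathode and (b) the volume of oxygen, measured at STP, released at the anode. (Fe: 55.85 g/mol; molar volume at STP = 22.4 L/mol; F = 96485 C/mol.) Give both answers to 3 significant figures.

Q = 21.7 × 3310 = 71830 C; n(e⁻) = 71830 / 96485 = 0.7445 mol
Cathode: Fe²⁺ + 2e⁻ → Fe → n(Fe) = 0.7445/2 = 0.3723 mol → 20.8 g
Anode: 2H₂O → O₂ + 4H⁺ + 4e⁻ → n(O₂) = 0.7445/4 = 0.1861 mol → 4.17 L

20.8 g Fe; 4.17 L O₂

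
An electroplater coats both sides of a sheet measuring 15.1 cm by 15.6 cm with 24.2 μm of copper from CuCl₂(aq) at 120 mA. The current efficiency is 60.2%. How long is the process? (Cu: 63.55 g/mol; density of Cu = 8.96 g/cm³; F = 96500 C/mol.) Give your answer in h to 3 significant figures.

119 h

Plated area = 2 × 15.1 × 15.6 = 471.1 cm²
Volume = 471.1 × 24.2×10⁻⁴ cm = 1.140 cm³
m(Cu) = 1.140 × 8.96 = 10.21 g
n(Cu) = 10.21 / 63.55 = 0.1607 mol; n(e⁻) = 2 × 0.1607 = 0.3214 mol
Q = 0.3214 × 96500 / 0.602 = 51520 C
t = 51520 / 0.120 = 4.293×10^5 s = 119 h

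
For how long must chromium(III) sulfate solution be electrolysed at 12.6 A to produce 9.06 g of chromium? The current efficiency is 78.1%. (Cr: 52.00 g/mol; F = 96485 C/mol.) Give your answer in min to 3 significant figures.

85.4 min

n(Cr) = 9.06 / 52.00 = 0.1742 mol
Cr³⁺ + 3e⁻ → Cr, so n(e⁻) = 3 × 0.1742 = 0.5226 mol
Q = 0.5226 × 96485 / 0.781 = 64560 C
t = Q / I = 64560 / 12.6 = 5124 s = 85.4 min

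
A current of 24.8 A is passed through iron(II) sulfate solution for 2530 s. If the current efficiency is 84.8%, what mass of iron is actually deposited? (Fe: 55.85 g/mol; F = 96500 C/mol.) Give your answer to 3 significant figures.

15.4 g

Q = 24.8 × 2530 = 62740 C
n(e⁻) = 62740 / 96500 = 0.6502 mol
Fe²⁺ + 2e⁻ → Fe, so theoretical m(Fe) = 0.3251 × 55.85 = 18.16 g
Actual mass = 84.8% × 18.16 = 15.4 g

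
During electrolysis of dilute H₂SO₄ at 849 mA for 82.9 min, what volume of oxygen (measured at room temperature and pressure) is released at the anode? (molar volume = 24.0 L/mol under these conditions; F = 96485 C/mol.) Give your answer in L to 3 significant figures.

Q = It = 0.849 × 4974 = 4223 C
n(e⁻) = 4223 / 96485 = 0.04377 mol
2H₂O → O₂ + 4H⁺ + 4e⁻, so n(O₂) = 0.04377 / 4 = 0.01094 mol
V = 0.01094 × 24.0 = 0.2626 L

0.263 L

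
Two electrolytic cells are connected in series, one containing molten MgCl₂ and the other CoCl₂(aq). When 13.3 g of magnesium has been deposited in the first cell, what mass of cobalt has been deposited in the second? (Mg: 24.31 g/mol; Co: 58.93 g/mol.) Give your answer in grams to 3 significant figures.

n(Mg) = 13.3 / 24.31 = 0.5471 mol
Mg²⁺ + 2e⁻ → Mg, so n(e⁻) = 2 × 0.5471 = 1.094 mol
In series, the same 1.094 mol of electrons flows through the second cell.
Co²⁺ + 2e⁻ → Co, so n(Co) = 1.094 / 2 = 0.5470 mol
m(Co) = 0.5470 × 58.93 = 32.2 g

32.2 g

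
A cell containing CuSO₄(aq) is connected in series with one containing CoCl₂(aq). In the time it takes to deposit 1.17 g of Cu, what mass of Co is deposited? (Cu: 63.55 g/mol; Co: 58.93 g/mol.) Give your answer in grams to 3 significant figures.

1.08 g

n(Cu) = 1.17 / 63.55 = 0.01841 mol
Cu²⁺ + 2e⁻ → Cu, so n(e⁻) = 2 × 0.01841 = 0.03682 mol
Since the cells are in series, n(e⁻) in the Co cell is also 0.03682 mol.
Co²⁺ + 2e⁻ → Co, so n(Co) = 0.03682 / 2 = 0.01841 mol
m(Co) = 0.01841 × 58.93 = 1.08 g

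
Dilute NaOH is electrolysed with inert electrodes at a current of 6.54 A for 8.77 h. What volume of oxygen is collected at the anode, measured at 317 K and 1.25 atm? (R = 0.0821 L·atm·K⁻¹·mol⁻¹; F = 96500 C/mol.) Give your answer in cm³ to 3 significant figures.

Q = 6.54 A × 31572 s = 2.065×10^5 C
n(e⁻) = Q/F = 2.065×10^5/96500 = 2.140 mol
2H₂O → O₂ + 4H⁺ + 4e⁻, so n(O₂) = 2.140 / 4 = 0.5350 mol
V = nRT/P = 0.5350 × 0.0821 × 317 / 1.25 = 11.14 L
= 11100 cm³

11100 cm³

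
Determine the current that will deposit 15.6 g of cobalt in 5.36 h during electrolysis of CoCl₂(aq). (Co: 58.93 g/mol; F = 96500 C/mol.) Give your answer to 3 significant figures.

n(Co) = 15.6 / 58.93 = 0.2647 mol
Co²⁺ + 2e⁻ → Co, so n(e⁻) = 2 × 0.2647 = 0.5294 mol
Q = 0.5294 × 96500 = 51090 C
I = Q / t = 51090 / 19296 s = 2.65 A

2.65 A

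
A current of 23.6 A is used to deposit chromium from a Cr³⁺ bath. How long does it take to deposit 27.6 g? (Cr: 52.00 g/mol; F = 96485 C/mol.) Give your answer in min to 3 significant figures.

n(Cr) = 27.6 / 52.00 = 0.5308 mol
Cr³⁺ + 3e⁻ → Cr, so n(e⁻) = 3 × 0.5308 = 1.592 mol
Q = 1.592 × 96485 = 1.536×10^5 C
t = Q / I = 1.536×10^5 / 23.6 = 6508 s = 108 min

108 min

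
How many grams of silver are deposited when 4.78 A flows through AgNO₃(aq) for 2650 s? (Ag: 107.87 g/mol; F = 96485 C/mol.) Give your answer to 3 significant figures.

Q = 4.78 A × 2650 s = 12670 C
Moles of electrons = 12670 / 96485 = 0.1313 mol
Ag⁺ + e⁻ → Ag, so n(Ag) = 0.1313 mol
m = 0.1313 × 107.87 = 14.2 g

14.2 g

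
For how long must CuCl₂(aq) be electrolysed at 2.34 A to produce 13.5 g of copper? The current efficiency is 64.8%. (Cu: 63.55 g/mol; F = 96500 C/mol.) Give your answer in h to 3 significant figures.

n(Cu) = 13.5 / 63.55 = 0.2124 mol
Cu²⁺ + 2e⁻ → Cu, so n(e⁻) = 2 × 0.2124 = 0.4248 mol
Q = 0.4248 × 96500 / 0.648 = 63260 C
t = Q / I = 63260 / 2.34 = 27030 s = 7.51 h

7.51 h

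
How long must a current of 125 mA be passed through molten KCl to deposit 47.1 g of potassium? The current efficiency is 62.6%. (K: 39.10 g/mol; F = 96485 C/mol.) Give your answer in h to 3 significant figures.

n(K) = 47.1 / 39.10 = 1.205 mol
K⁺ + e⁻ → K, so n(e⁻) = 1.205 mol
Q = 1.205 × 96485 / 0.626 = 1.857×10^5 C
t = Q / I = 1.857×10^5 / 0.125 = 1.486×10^6 s = 413 h

413 h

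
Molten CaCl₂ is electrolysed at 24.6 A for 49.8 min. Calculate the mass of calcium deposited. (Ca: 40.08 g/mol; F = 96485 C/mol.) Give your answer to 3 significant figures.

Q = 24.6 A × 2988 s = 73500 C
n(e⁻) = Q/F = 73500/96485 = 0.7618 mol
Ca²⁺ + 2e⁻ → Ca, so n(Ca) = 0.7618 / 2 = 0.3809 mol
m = 0.3809 × 40.08 = 15.3 g

15.3 g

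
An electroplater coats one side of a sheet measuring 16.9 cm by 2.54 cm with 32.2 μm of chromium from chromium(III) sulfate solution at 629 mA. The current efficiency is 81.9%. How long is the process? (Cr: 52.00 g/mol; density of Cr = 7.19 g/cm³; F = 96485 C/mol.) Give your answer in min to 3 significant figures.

Plated area = 16.9 × 2.54 = 42.93 cm²
Volume = 42.93 × 32.2×10⁻⁴ cm = 0.1382 cm³
m(Cr) = 0.1382 × 7.19 = 0.9937 g
n(Cr) = 0.9937 / 52.00 = 0.01911 mol; n(e⁻) = 3 × 0.01911 = 0.05733 mol
Q = 0.05733 × 96485 / 0.819 = 6754 C
t = 6754 / 0.629 = 10740 s = 179 min

179 min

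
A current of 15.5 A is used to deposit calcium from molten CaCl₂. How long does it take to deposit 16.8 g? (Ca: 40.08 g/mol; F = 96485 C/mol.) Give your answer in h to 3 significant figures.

1.45 h

n(Ca) = 16.8 / 40.08 = 0.4192 mol
Ca²⁺ + 2e⁻ → Ca, so n(e⁻) = 2 × 0.4192 = 0.8384 mol
Q = 0.8384 × 96485 = 80890 C
t = Q / I = 80890 / 15.5 = 5219 s = 1.45 h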